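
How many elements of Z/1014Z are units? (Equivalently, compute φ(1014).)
Z/1014Z has φ(1014) = 312 units

An element a ∈ Z/1014Z is a unit iff gcd(a, 1014) = 1, so the number of units is φ(1014). φ is multiplicative, with φ(p^e) = p^e − p^(e−1). Factorise 1014 = 2 · 3 · 13^2. Then
  φ(1014) = (2 − 1) · (3 − 1) · (13^2 − 13^1) = 1 · 2 · 156 = 312.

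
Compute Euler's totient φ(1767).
φ(1767) = 1080

φ is multiplicative, with φ(p^e) = p^e − p^(e−1). Factorise 1767 = 3 · 19 · 31. Then
  φ(1767) = (3 − 1) · (19 − 1) · (31 − 1) = 2 · 18 · 30 = 1080.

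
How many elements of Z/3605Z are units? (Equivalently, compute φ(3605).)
Z/3605Z has φ(3605) = 2448 units

An element a ∈ Z/3605Z is a unit iff gcd(a, 3605) = 1, so the number of units is φ(3605). φ is multiplicative, with φ(p^e) = p^e − p^(e−1). Factorise 3605 = 5 · 7 · 103. Then
  φ(3605) = (5 − 1) · (7 − 1) · (103 − 1) = 4 · 6 · 102 = 2448.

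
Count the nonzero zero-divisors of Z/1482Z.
In Z/1482Z each nonzero element is either a unit (gcd with 1482 is 1) or a zero-divisor (gcd > 1). The number of units is φ(1482): factorise 1482 = 2 · 3 · 13 · 19, so φ(1482) = (2 − 1) · (3 − 1) · (13 − 1) · (19 − 1) = 1 · 2 · 12 · 18 = 432. The nonzero elements number 1482 − 1 = 1481. Hence the nonzero zero-divisors number 1481 − 432 = 1049.

Final answer: Z/1482Z has 1049 nonzero zero-divisors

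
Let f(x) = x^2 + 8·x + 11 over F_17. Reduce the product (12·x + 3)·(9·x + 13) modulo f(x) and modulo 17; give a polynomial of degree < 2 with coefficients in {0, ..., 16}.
a · b ≡ 16·x + 7 (mod f(x))

Multiply as integer polynomials: a · b = 108·x^2 + 183·x + 39. Reducing coefficients mod 17: a · b ≡ 6·x^2 + 13·x + 5. Now divide by f(x) = x^2 + 8·x + 11 in F_17[x], eliminating the leading term at each step:
  leading term 6·x^2: subtract (6)·f(x) = 6·x^2 + 14·x + 15, leaving 16·x + 7 (coefficients mod 17)
The degree is now < 2, so this is the remainder. Hence a · b ≡ 16·x + 7 in F_17[x]/(f).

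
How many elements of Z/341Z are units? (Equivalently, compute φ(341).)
Z/341Z has φ(341) = 300 units

An element a ∈ Z/341Z is a unit iff gcd(a, 341) = 1, so the number of units is φ(341). φ is multiplicative, with φ(p^e) = p^e − p^(e−1). Factorise 341 = 11 · 31. Then
  φ(341) = (11 − 1) · (31 − 1) = 10 · 30 = 300.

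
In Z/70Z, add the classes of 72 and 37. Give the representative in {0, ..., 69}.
Reduce the summands first: 72 ≡ 2 (mod 70), so 72 + 37 ≡ 2 + 37 (mod 70). 2 + 37 = 39; 39 = 0·70 + 39, so (72 + 37) mod 70 = 39.

Final answer: 39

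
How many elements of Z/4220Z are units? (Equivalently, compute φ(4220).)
Z/4220Z has φ(4220) = 1680 units

An element a ∈ Z/4220Z is a unit iff gcd(a, 4220) = 1, so the number of units is φ(4220). φ is multiplicative, with φ(p^e) = p^e − p^(e−1). Factorise 4220 = 2^2 · 5 · 211. Then
  φ(4220) = (2^2 − 2^1) · (5 − 1) · (211 − 1) = 2 · 4 · 210 = 1680.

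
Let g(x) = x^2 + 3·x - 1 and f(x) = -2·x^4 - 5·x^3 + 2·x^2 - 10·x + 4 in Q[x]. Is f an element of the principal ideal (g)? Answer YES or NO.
In Q[x] the ideal (g) consists of all multiples of g, so f ∈ (g) iff g | f, i.e. iff the remainder of f on division by g is 0. Divide f by g (g is monic, so eliminate the leading term of the running remainder at each step):
  leading term -2·x^4: subtract (-2·x^2)·g(x) = -2·x^4 - 6·x^3 + 2·x^2, leaving x^3 - 10·x + 4
  leading term x^3: subtract (x)·g(x) = x^3 + 3·x^2 - x, leaving -3·x^2 - 9·x + 4
  leading term -3·x^2: subtract (-3)·g(x) = -3·x^2 - 9·x + 3, leaving 1
The remainder r(x) = 1 ≠ 0 (and deg r < deg g), so g ∤ f, i.e. f ∉ (g).

Final answer: NO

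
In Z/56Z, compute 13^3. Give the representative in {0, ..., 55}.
Use repeated squaring. Binary(3) = 11. Walk through the bits of the exponent 3 left-to-right: at each bit after the leading one, square the running value, then multiply by 13 if the bit is 1 (always reducing mod 56):
  bit 1 = 1 (leading): start with 13.
  bit 2 = 1: square 13^2 = 169 ≡ 1; bit is 1, so multiply 1·13 = 13 (mod 56).
Final value: 13^3 ≡ 13 (mod 56).

Final answer: 13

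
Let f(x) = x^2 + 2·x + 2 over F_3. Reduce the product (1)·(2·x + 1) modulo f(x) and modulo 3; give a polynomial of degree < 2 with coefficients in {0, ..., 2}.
a · b ≡ 2·x + 1 (mod f(x))

Multiply as integer polynomials: a · b = 2·x + 1. Reducing coefficients mod 3: a · b ≡ 2·x + 1. This already has degree < 2, so no reduction by f is needed. Hence a · b ≡ 2·x + 1 in F_3[x]/(f).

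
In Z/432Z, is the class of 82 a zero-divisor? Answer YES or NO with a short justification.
YES

gcd(82, 432) = 2 > 1, so 82 is not a unit in Z/432Z. In Z/nZ every nonzero non-unit is a zero-divisor: explicitly, take b = 432/gcd = 216 ≠ 0 (mod 432); then 82·216 = 17712 = 41·432, i.e. 82·216 ≡ 0 (mod 432). So 82 is a zero-divisor.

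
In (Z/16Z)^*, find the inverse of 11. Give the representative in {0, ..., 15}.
Apply the extended Euclidean algorithm to (16, 11), tracking rows (r, s, t) with s·16 + t·11 = r. Each division r_prev = q·r_cur + r_new produces the new row as (previous row) − q·(current row):
  row A: (16, 1, 0)   [1·16 + 0·11 = 16]
  row B: (11, 0, 1)   [0·16 + 1·11 = 11]
  16 = 1·11 + 5   → row C = row A − 1·row B = (5, 1, −1)   [check: 1·16 − 1·11 = 5]
  11 = 2·5 + 1   → row D = row B − 2·row C = (1, −2, 3)   [check: −2·16 + 3·11 = 1]
  5 = 5·1 + 0   → remainder 0, stop. gcd = 1 (last nonzero row D).
The gcd is 1, so 11 is invertible mod 16. The last nonzero row gives −2·16 + 3·11 = 1, so t = 3. So 11^(−1) ≡ 3 (mod 16). Verify: 11 · 3 = 33 ≡ 1 (mod 16). ✓

Final answer: 11^(−1) ≡ 3 (mod 16)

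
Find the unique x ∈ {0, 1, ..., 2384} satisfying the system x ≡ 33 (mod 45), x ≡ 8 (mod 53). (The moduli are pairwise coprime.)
x ≡ 1068 (mod 2385); the representative in [0, 2385) is 1068

The moduli 45, 53 are pairwise coprime, so by the CRT there is a unique solution mod 45·53 = 2385.
Solve by successive substitution. Start with x ≡ 33 (mod 45).
  Combine with x ≡ 8 (mod 53): write x = 33 + 45·t and require 33 + 45·t ≡ 8 (mod 53), i.e. 45·t ≡ 8 − 33 ≡ 28 (mod 53). Since 45^(−1) ≡ 33 (mod 53), t ≡ 33·28 ≡ 23 (mod 53). So x ≡ 33 + 45·23 = 1068 (mod 2385).
Unique solution in [0, 2385): x = 1068.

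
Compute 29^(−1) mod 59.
29^(−1) ≡ 57 (mod 59)

Apply the extended Euclidean algorithm to (59, 29), tracking rows (r, s, t) with s·59 + t·29 = r. Each division r_prev = q·r_cur + r_new produces the new row as (previous row) − q·(current row):
  row A: (59, 1, 0)   [1·59 + 0·29 = 59]
  row B: (29, 0, 1)   [0·59 + 1·29 = 29]
  59 = 2·29 + 1   → row C = row A − 2·row B = (1, 1, −2)   [check: 1·59 − 2·29 = 1]
  29 = 29·1 + 0   → remainder 0, stop. gcd = 1 (last nonzero row C).
The gcd is 1, so 29 is invertible mod 59. The last nonzero row gives 1·59 − 2·29 = 1, so t = −2. So 29^(−1) ≡ −2 ≡ 57 (mod 59). Verify: 29 · 57 = 1653 ≡ 1 (mod 59). ✓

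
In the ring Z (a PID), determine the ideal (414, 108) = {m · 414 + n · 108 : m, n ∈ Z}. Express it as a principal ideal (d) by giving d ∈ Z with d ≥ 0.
(414, 108) = (18); d = 18

In the PID Z, (a, b) is generated by gcd(a, b). Compute gcd(414, 108) with the extended Euclidean algorithm, tracking rows (r, s, t) with s·414 + t·108 = r:
  row A: (414, 1, 0)   [1·414 + 0·108 = 414]
  row B: (108, 0, 1)   [0·414 + 1·108 = 108]
  414 = 3·108 + 90   → row C = row A − 3·row B = (90, 1, −3)   [check: 1·414 − 3·108 = 90]
  108 = 1·90 + 18   → row D = row B − 1·row C = (18, −1, 4)   [check: −1·414 + 4·108 = 18]
  90 = 5·18 + 0   → remainder 0, stop. gcd = 18 (last nonzero row D).
So gcd(414, 108) = 18, with Bézout identity −1·414 + 4·108 = 18. Containment (⊇): the Bézout identity exhibits 18 as an element of (414, 108), giving (18) ⊆ (414, 108). Containment (⊆): since 18 | 414 and 18 | 108 (414 = 18·23, 108 = 18·6), every Z-linear combination of 414 and 108 is divisible by 18, so (414, 108) ⊆ (18). Therefore (414, 108) = (18), d = 18.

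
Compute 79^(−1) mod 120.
Apply the extended Euclidean algorithm to (120, 79), tracking rows (r, s, t) with s·120 + t·79 = r. Each division r_prev = q·r_cur + r_new produces the new row as (previous row) − q·(current row):
  row A: (120, 1, 0)   [1·120 + 0·79 = 120]
  row B: (79, 0, 1)   [0·120 + 1·79 = 79]
  120 = 1·79 + 41   → row C = row A − 1·row B = (41, 1, −1)   [check: 1·120 − 1·79 = 41]
  79 = 1·41 + 38   → row D = row B − 1·row C = (38, −1, 2)   [check: −1·120 + 2·79 = 38]
  41 = 1·38 + 3   → row E = row C − 1·row D = (3, 2, −3)   [check: 2·120 − 3·79 = 3]
  38 = 12·3 + 2   → row F = row D − 12·row E = (2, −25, 38)   [check: −25·120 + 38·79 = 2]
  3 = 1·2 + 1   → row G = row E − 1·row F = (1, 27, −41)   [check: 27·120 − 41·79 = 1]
  2 = 2·1 + 0   → remainder 0, stop. gcd = 1 (last nonzero row G).
The gcd is 1, so 79 is invertible mod 120. The last nonzero row gives 27·120 − 41·79 = 1, so t = −41. So 79^(−1) ≡ −41 ≡ 79 (mod 120). Verify: 79 · 79 = 6241 ≡ 1 (mod 120). ✓

Final answer: 79^(−1) ≡ 79 (mod 120)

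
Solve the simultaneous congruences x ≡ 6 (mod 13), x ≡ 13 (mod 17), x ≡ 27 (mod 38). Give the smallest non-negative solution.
x ≡ 2801 (mod 8398); the representative in [0, 8398) is 2801

The moduli 13, 17, 38 are pairwise coprime, so by the CRT there is a unique solution mod 13·17·38 = 8398.
Solve by successive substitution. Start with x ≡ 6 (mod 13).
  Combine with x ≡ 13 (mod 17): write x = 6 + 13·t and require 6 + 13·t ≡ 13 (mod 17), i.e. 13·t ≡ 13 − 6 ≡ 7 (mod 17). Since 13^(−1) ≡ 4 (mod 17), t ≡ 4·7 ≡ 11 (mod 17). So x ≡ 6 + 13·11 = 149 (mod 221).
  Combine with x ≡ 27 (mod 38): write x = 149 + 221·t and require 149 + 221·t ≡ 27 (mod 38), i.e. 221·t ≡ 27 − 149 ≡ 30 (mod 38). Since 221^(−1) ≡ 27 (mod 38) (221 ≡ 31 (mod 38)), t ≡ 27·30 ≡ 12 (mod 38). So x ≡ 149 + 221·12 = 2801 (mod 8398).
Unique solution in [0, 8398): x = 2801.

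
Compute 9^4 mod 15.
Use repeated squaring. Binary(4) = 100. Walk through the bits of the exponent 4 left-to-right: at each bit after the leading one, square the running value, then multiply by 9 if the bit is 1 (always reducing mod 15):
  bit 1 = 1 (leading): start with 9.
  bit 2 = 0: square 9^2 = 81 ≡ 6 (mod 15).
  bit 3 = 0: square 6^2 = 36 ≡ 6 (mod 15).
Final value: 9^4 ≡ 6 (mod 15).

Final answer: 6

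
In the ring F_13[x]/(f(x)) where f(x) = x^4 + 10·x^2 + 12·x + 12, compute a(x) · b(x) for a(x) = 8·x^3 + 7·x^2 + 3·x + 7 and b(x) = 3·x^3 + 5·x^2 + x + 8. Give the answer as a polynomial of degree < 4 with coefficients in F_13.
Multiply as integer polynomials: a · b = 24·x^6 + 61·x^5 + 52·x^4 + 107·x^3 + 94·x^2 + 31·x + 56. Reducing coefficients mod 13: a · b ≡ 11·x^6 + 9·x^5 + 3·x^3 + 3·x^2 + 5·x + 4. Now divide by f(x) = x^4 + 10·x^2 + 12·x + 12 in F_13[x], eliminating the leading term at each step:
  leading term 11·x^6: subtract (11·x^2)·f(x) = 11·x^6 + 6·x^4 + 2·x^3 + 2·x^2, leaving 9·x^5 + 7·x^4 + x^3 + x^2 + 5·x + 4 (coefficients mod 13)
  leading term 9·x^5: subtract (9·x)·f(x) = 9·x^5 + 12·x^3 + 4·x^2 + 4·x, leaving 7·x^4 + 2·x^3 + 10·x^2 + x + 4 (coefficients mod 13)
  leading term 7·x^4: subtract (7)·f(x) = 7·x^4 + 5·x^2 + 6·x + 6, leaving 2·x^3 + 5·x^2 + 8·x + 11 (coefficients mod 13)
The degree is now < 4, so this is the remainder. Hence a · b ≡ 2·x^3 + 5·x^2 + 8·x + 11 in F_13[x]/(f).

Final answer: a · b ≡ 2·x^3 + 5·x^2 + 8·x + 11 (mod f(x))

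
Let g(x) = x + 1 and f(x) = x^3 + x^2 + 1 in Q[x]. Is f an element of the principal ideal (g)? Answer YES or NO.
NO

In Q[x] the ideal (g) consists of all multiples of g, so f ∈ (g) iff g | f, i.e. iff the remainder of f on division by g is 0. Divide f by g (g is monic, so eliminate the leading term of the running remainder at each step):
  leading term x^3: subtract (x^2)·g(x) = x^3 + x^2, leaving 1
The remainder r(x) = 1 ≠ 0 (and deg r < deg g), so g ∤ f, i.e. f ∉ (g).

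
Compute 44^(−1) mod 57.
Apply the extended Euclidean algorithm to (57, 44), tracking rows (r, s, t) with s·57 + t·44 = r. Each division r_prev = q·r_cur + r_new produces the new row as (previous row) − q·(current row):
  row A: (57, 1, 0)   [1·57 + 0·44 = 57]
  row B: (44, 0, 1)   [0·57 + 1·44 = 44]
  57 = 1·44 + 13   → row C = row A − 1·row B = (13, 1, −1)   [check: 1·57 − 1·44 = 13]
  44 = 3·13 + 5   → row D = row B − 3·row C = (5, −3, 4)   [check: −3·57 + 4·44 = 5]
  13 = 2·5 + 3   → row E = row C − 2·row D = (3, 7, −9)   [check: 7·57 − 9·44 = 3]
  5 = 1·3 + 2   → row F = row D − 1·row E = (2, −10, 13)   [check: −10·57 + 13·44 = 2]
  3 = 1·2 + 1   → row G = row E − 1·row F = (1, 17, −22)   [check: 17·57 − 22·44 = 1]
  2 = 2·1 + 0   → remainder 0, stop. gcd = 1 (last nonzero row G).
The gcd is 1, so 44 is invertible mod 57. The last nonzero row gives 17·57 − 22·44 = 1, so t = −22. So 44^(−1) ≡ −22 ≡ 35 (mod 57). Verify: 44 · 35 = 1540 ≡ 1 (mod 57). ✓

Final answer: 44^(−1) ≡ 35 (mod 57)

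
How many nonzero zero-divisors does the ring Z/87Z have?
Z/87Z has 30 nonzero zero-divisors

In Z/87Z each nonzero element is either a unit (gcd with 87 is 1) or a zero-divisor (gcd > 1). The number of units is φ(87): factorise 87 = 3 · 29, so φ(87) = (3 − 1) · (29 − 1) = 2 · 28 = 56. The nonzero elements number 87 − 1 = 86. Hence the nonzero zero-divisors number 86 − 56 = 30.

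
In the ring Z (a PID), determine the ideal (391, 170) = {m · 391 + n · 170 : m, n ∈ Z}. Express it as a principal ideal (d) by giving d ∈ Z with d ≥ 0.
In the PID Z, (a, b) is generated by gcd(a, b). Compute gcd(391, 170) with the extended Euclidean algorithm, tracking rows (r, s, t) with s·391 + t·170 = r:
  row A: (391, 1, 0)   [1·391 + 0·170 = 391]
  row B: (170, 0, 1)   [0·391 + 1·170 = 170]
  391 = 2·170 + 51   → row C = row A − 2·row B = (51, 1, −2)   [check: 1·391 − 2·170 = 51]
  170 = 3·51 + 17   → row D = row B − 3·row C = (17, −3, 7)   [check: −3·391 + 7·170 = 17]
  51 = 3·17 + 0   → remainder 0, stop. gcd = 17 (last nonzero row D).
So gcd(391, 170) = 17, with Bézout identity −3·391 + 7·170 = 17. Containment (⊇): the Bézout identity exhibits 17 as an element of (391, 170), giving (17) ⊆ (391, 170). Containment (⊆): since 17 | 391 and 17 | 170 (391 = 17·23, 170 = 17·10), every Z-linear combination of 391 and 170 is divisible by 17, so (391, 170) ⊆ (17). Therefore (391, 170) = (17), d = 17.

Final answer: (391, 170) = (17); d = 17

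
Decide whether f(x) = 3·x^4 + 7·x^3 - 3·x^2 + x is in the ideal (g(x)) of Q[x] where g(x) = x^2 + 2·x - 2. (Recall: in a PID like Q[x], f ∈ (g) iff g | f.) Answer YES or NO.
In Q[x] the ideal (g) consists of all multiples of g, so f ∈ (g) iff g | f, i.e. iff the remainder of f on division by g is 0. Divide f by g (g is monic, so eliminate the leading term of the running remainder at each step):
  leading term 3·x^4: subtract (3·x^2)·g(x) = 3·x^4 + 6·x^3 - 6·x^2, leaving x^3 + 3·x^2 + x
  leading term x^3: subtract (x)·g(x) = x^3 + 2·x^2 - 2·x, leaving x^2 + 3·x
  leading term x^2: subtract (1)·g(x) = x^2 + 2·x - 2, leaving x + 2
The remainder r(x) = x + 2 ≠ 0 (and deg r < deg g), so g ∤ f, i.e. f ∉ (g).

Final answer: NO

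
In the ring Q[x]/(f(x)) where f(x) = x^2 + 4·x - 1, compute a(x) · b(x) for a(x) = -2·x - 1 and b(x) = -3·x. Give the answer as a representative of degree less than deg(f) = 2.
First multiply in Q[x] without reducing: a · b = 6·x^2 + 3·x. Now divide by f(x) = x^2 + 4·x - 1, eliminating the leading term at each step:
  leading term 6·x^2: subtract (6)·f(x) = 6·x^2 + 24·x - 6, leaving 6 - 21·x
The degree is now < 2, so this is the remainder. Hence a · b ≡ 6 - 21·x in Q[x]/(f).

Final answer: a · b ≡ 6 - 21·x (mod f(x))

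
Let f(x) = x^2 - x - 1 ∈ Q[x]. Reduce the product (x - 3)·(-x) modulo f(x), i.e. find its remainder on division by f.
First multiply in Q[x] without reducing: a · b = -x^2 + 3·x. Now divide by f(x) = x^2 - x - 1, eliminating the leading term at each step:
  leading term -x^2: subtract (-1)·f(x) = -x^2 + x + 1, leaving 2·x - 1
The degree is now < 2, so this is the remainder. Hence a · b ≡ 2·x - 1 in Q[x]/(f).

Final answer: a · b ≡ 2·x - 1 (mod f(x))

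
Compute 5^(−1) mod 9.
5^(−1) ≡ 2 (mod 9)

Apply the extended Euclidean algorithm to (9, 5), tracking rows (r, s, t) with s·9 + t·5 = r. Each division r_prev = q·r_cur + r_new produces the new row as (previous row) − q·(current row):
  row A: (9, 1, 0)   [1·9 + 0·5 = 9]
  row B: (5, 0, 1)   [0·9 + 1·5 = 5]
  9 = 1·5 + 4   → row C = row A − 1·row B = (4, 1, −1)   [check: 1·9 − 1·5 = 4]
  5 = 1·4 + 1   → row D = row B − 1·row C = (1, −1, 2)   [check: −1·9 + 2·5 = 1]
  4 = 4·1 + 0   → remainder 0, stop. gcd = 1 (last nonzero row D).
The gcd is 1, so 5 is invertible mod 9. The last nonzero row gives −1·9 + 2·5 = 1, so t = 2. So 5^(−1) ≡ 2 (mod 9). Verify: 5 · 2 = 10 ≡ 1 (mod 9). ✓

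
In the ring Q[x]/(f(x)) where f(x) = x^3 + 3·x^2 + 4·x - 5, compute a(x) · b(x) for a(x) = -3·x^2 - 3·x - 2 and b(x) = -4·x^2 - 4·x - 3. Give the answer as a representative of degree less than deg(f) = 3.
a · b ≡ 17·x^2 + 125·x - 54 (mod f(x))

First multiply in Q[x] without reducing: a · b = 12·x^4 + 24·x^3 + 29·x^2 + 17·x + 6. Now divide by f(x) = x^3 + 3·x^2 + 4·x - 5, eliminating the leading term at each step:
  leading term 12·x^4: subtract (12·x)·f(x) = 12·x^4 + 36·x^3 + 48·x^2 - 60·x, leaving -12·x^3 - 19·x^2 + 77·x + 6
  leading term -12·x^3: subtract (-12)·f(x) = -12·x^3 - 36·x^2 - 48·x + 60, leaving 17·x^2 + 125·x - 54
The degree is now < 3, so this is the remainder. Hence a · b ≡ 17·x^2 + 125·x - 54 in Q[x]/(f).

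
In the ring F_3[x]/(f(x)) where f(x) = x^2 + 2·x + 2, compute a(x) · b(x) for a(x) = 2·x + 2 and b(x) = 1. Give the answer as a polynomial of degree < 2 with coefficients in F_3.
Multiply as integer polynomials: a · b = 2·x + 2. Reducing coefficients mod 3: a · b ≡ 2·x + 2. This already has degree < 2, so no reduction by f is needed. Hence a · b ≡ 2·x + 2 in F_3[x]/(f).

Final answer: a · b ≡ 2·x + 2 (mod f(x))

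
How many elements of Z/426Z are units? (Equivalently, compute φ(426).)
An element a ∈ Z/426Z is a unit iff gcd(a, 426) = 1, so the number of units is φ(426). φ is multiplicative, with φ(p^e) = p^e − p^(e−1). Factorise 426 = 2 · 3 · 71. Then
  φ(426) = (2 − 1) · (3 − 1) · (71 − 1) = 1 · 2 · 70 = 140.

Final answer: Z/426Z has φ(426) = 140 units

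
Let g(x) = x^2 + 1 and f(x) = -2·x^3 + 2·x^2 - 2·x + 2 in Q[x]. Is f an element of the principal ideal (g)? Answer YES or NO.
In Q[x] the ideal (g) consists of all multiples of g, so f ∈ (g) iff g | f, i.e. iff the remainder of f on division by g is 0. Divide f by g (g is monic, so eliminate the leading term of the running remainder at each step):
  leading term -2·x^3: subtract (-2·x)·g(x) = -2·x^3 - 2·x, leaving 2·x^2 + 2
  leading term 2·x^2: subtract (2)·g(x) = 2·x^2 + 2, leaving 0
The remainder is 0, so f(x) = g(x) · h(x) with h(x) = 2 - 2·x. Hence g | f, i.e. f ∈ (g).

Final answer: YES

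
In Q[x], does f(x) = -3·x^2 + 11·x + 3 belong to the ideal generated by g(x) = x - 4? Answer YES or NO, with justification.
In Q[x] the ideal (g) consists of all multiples of g, so f ∈ (g) iff g | f, i.e. iff the remainder of f on division by g is 0. Divide f by g (g is monic, so eliminate the leading term of the running remainder at each step):
  leading term -3·x^2: subtract (-3·x)·g(x) = -3·x^2 + 12·x, leaving 3 - x
  leading term -x: subtract (-1)·g(x) = 4 - x, leaving -1
The remainder r(x) = -1 ≠ 0 (and deg r < deg g), so g ∤ f, i.e. f ∉ (g).

Final answer: NO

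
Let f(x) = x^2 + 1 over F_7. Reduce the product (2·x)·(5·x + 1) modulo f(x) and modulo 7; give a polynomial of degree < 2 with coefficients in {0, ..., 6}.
Multiply as integer polynomials: a · b = 10·x^2 + 2·x. Reducing coefficients mod 7: a · b ≡ 3·x^2 + 2·x. Now divide by f(x) = x^2 + 1 in F_7[x], eliminating the leading term at each step:
  leading term 3·x^2: subtract (3)·f(x) = 3·x^2 + 3, leaving 2·x + 4 (coefficients mod 7)
The degree is now < 2, so this is the remainder. Hence a · b ≡ 2·x + 4 in F_7[x]/(f).

Final answer: a · b ≡ 2·x + 4 (mod f(x))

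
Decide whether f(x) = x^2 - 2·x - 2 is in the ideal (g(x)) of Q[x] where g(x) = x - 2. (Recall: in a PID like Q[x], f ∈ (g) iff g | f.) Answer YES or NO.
NO

In Q[x] the ideal (g) consists of all multiples of g, so f ∈ (g) iff g | f, i.e. iff the remainder of f on division by g is 0. Divide f by g (g is monic, so eliminate the leading term of the running remainder at each step):
  leading term x^2: subtract (x)·g(x) = x^2 - 2·x, leaving -2
The remainder r(x) = -2 ≠ 0 (and deg r < deg g), so g ∤ f, i.e. f ∉ (g).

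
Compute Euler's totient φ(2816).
φ(2816) = 1280

φ is multiplicative, with φ(p^e) = p^e − p^(e−1). Factorise 2816 = 2^8 · 11. Then
  φ(2816) = (2^8 − 2^7) · (11 − 1) = 128 · 10 = 1280.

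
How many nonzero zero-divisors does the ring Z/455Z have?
Z/455Z has 166 nonzero zero-divisors

In Z/455Z each nonzero element is either a unit (gcd with 455 is 1) or a zero-divisor (gcd > 1). The number of units is φ(455): factorise 455 = 5 · 7 · 13, so φ(455) = (5 − 1) · (7 − 1) · (13 − 1) = 4 · 6 · 12 = 288. The nonzero elements number 455 − 1 = 454. Hence the nonzero zero-divisors number 454 − 288 = 166.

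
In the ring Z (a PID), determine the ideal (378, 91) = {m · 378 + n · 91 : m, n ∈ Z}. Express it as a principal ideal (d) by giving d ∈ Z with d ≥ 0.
(378, 91) = (7); d = 7

In the PID Z, (a, b) is generated by gcd(a, b). Compute gcd(378, 91) with the extended Euclidean algorithm, tracking rows (r, s, t) with s·378 + t·91 = r:
  row A: (378, 1, 0)   [1·378 + 0·91 = 378]
  row B: (91, 0, 1)   [0·378 + 1·91 = 91]
  378 = 4·91 + 14   → row C = row A − 4·row B = (14, 1, −4)   [check: 1·378 − 4·91 = 14]
  91 = 6·14 + 7   → row D = row B − 6·row C = (7, −6, 25)   [check: −6·378 + 25·91 = 7]
  14 = 2·7 + 0   → remainder 0, stop. gcd = 7 (last nonzero row D).
So gcd(378, 91) = 7, with Bézout identity −6·378 + 25·91 = 7. Containment (⊇): the Bézout identity exhibits 7 as an element of (378, 91), giving (7) ⊆ (378, 91). Containment (⊆): since 7 | 378 and 7 | 91 (378 = 7·54, 91 = 7·13), every Z-linear combination of 378 and 91 is divisible by 7, so (378, 91) ⊆ (7). Therefore (378, 91) = (7), d = 7.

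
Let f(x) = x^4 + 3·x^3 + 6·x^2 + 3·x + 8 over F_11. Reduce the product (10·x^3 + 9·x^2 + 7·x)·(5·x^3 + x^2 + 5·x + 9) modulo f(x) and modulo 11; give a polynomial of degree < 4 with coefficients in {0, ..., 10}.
Multiply as integer polynomials: a · b = 50·x^6 + 55·x^5 + 94·x^4 + 142·x^3 + 116·x^2 + 63·x. Reducing coefficients mod 11: a · b ≡ 6·x^6 + 6·x^4 + 10·x^3 + 6·x^2 + 8·x. Now divide by f(x) = x^4 + 3·x^3 + 6·x^2 + 3·x + 8 in F_11[x], eliminating the leading term at each step:
  leading term 6·x^6: subtract (6·x^2)·f(x) = 6·x^6 + 7·x^5 + 3·x^4 + 7·x^3 + 4·x^2, leaving 4·x^5 + 3·x^4 + 3·x^3 + 2·x^2 + 8·x (coefficients mod 11)
  leading term 4·x^5: subtract (4·x)·f(x) = 4·x^5 + x^4 + 2·x^3 + x^2 + 10·x, leaving 2·x^4 + x^3 + x^2 + 9·x (coefficients mod 11)
  leading term 2·x^4: subtract (2)·f(x) = 2·x^4 + 6·x^3 + x^2 + 6·x + 5, leaving 6·x^3 + 3·x + 6 (coefficients mod 11)
The degree is now < 4, so this is the remainder. Hence a · b ≡ 6·x^3 + 3·x + 6 in F_11[x]/(f).

Final answer: a · b ≡ 6·x^3 + 3·x + 6 (mod f(x))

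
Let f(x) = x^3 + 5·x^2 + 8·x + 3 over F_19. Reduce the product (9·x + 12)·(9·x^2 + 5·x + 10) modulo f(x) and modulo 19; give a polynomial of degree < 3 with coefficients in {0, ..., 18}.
a · b ≡ 14·x^2 + 15·x + 10 (mod f(x))

Multiply as integer polynomials: a · b = 81·x^3 + 153·x^2 + 150·x + 120. Reducing coefficients mod 19: a · b ≡ 5·x^3 + x^2 + 17·x + 6. Now divide by f(x) = x^3 + 5·x^2 + 8·x + 3 in F_19[x], eliminating the leading term at each step:
  leading term 5·x^3: subtract (5)·f(x) = 5·x^3 + 6·x^2 + 2·x + 15, leaving 14·x^2 + 15·x + 10 (coefficients mod 19)
The degree is now < 3, so this is the remainder. Hence a · b ≡ 14·x^2 + 15·x + 10 in F_19[x]/(f).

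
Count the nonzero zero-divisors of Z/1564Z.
Z/1564Z has 859 nonzero zero-divisors

In Z/1564Z each nonzero element is either a unit (gcd with 1564 is 1) or a zero-divisor (gcd > 1). The number of units is φ(1564): factorise 1564 = 2^2 · 17 · 23, so φ(1564) = (2^2 − 2^1) · (17 − 1) · (23 − 1) = 2 · 16 · 22 = 704. The nonzero elements number 1564 − 1 = 1563. Hence the nonzero zero-divisors number 1563 − 704 = 859.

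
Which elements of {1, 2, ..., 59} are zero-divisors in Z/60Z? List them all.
nonzero zero-divisors of Z/60Z = {2, 3, 4, 5, 6, 8, 9, 10, 12, 14, 15, 16, 18, 20, 21, 22, 24, 25, 26, 27, 28, 30, 32, 33, 34, 35, 36, 38, 39, 40, 42, 44, 45, 46, 48, 50, 51, 52, 54, 55, 56, 57, 58}

An element a ∈ Z/60Z (with a ≠ 0) is a zero-divisor iff gcd(a, 60) > 1 (because a is a unit precisely when gcd(a, n) = 1, and in Z/nZ every nonzero, non-unit element is a zero-divisor). Scan a = 1, ..., 59 and keep those with gcd(a, 60) > 1:
  gcd(2, 60) = 2, gcd(3, 60) = 3, gcd(4, 60) = 4, gcd(5, 60) = 5, gcd(6, 60) = 6, gcd(8, 60) = 4, gcd(9, 60) = 3, gcd(10, 60) = 10, gcd(12, 60) = 12, gcd(14, 60) = 2, gcd(15, 60) = 15, gcd(16, 60) = 4, gcd(18, 60) = 6, gcd(20, 60) = 20, gcd(21, 60) = 3, gcd(22, 60) = 2, gcd(24, 60) = 12, gcd(25, 60) = 5, gcd(26, 60) = 2, gcd(27, 60) = 3, gcd(28, 60) = 4, gcd(30, 60) = 30, gcd(32, 60) = 4, gcd(33, 60) = 3, gcd(34, 60) = 2, gcd(35, 60) = 5, gcd(36, 60) = 12, gcd(38, 60) = 2, gcd(39, 60) = 3, gcd(40, 60) = 20, gcd(42, 60) = 6, gcd(44, 60) = 4, gcd(45, 60) = 15, gcd(46, 60) = 2, gcd(48, 60) = 12, gcd(50, 60) = 10, gcd(51, 60) = 3, gcd(52, 60) = 4, gcd(54, 60) = 6, gcd(55, 60) = 5, gcd(56, 60) = 4, gcd(57, 60) = 3, gcd(58, 60) = 2.
All other a ∈ {1, ..., 59} have gcd(a, 60) = 1 and are units. So the nonzero zero-divisors are exactly the 43 values of a appearing in this scan.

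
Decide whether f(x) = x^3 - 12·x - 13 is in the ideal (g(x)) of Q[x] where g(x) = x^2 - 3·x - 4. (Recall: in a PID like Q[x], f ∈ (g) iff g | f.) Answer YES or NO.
In Q[x] the ideal (g) consists of all multiples of g, so f ∈ (g) iff g | f, i.e. iff the remainder of f on division by g is 0. Divide f by g (g is monic, so eliminate the leading term of the running remainder at each step):
  leading term x^3: subtract (x)·g(x) = x^3 - 3·x^2 - 4·x, leaving 3·x^2 - 8·x - 13
  leading term 3·x^2: subtract (3)·g(x) = 3·x^2 - 9·x - 12, leaving x - 1
The remainder r(x) = x - 1 ≠ 0 (and deg r < deg g), so g ∤ f, i.e. f ∉ (g).

Final answer: NO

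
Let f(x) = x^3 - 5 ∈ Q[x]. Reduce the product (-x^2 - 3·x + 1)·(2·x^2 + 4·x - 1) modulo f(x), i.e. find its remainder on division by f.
a · b ≡ -9·x^2 - 3·x - 51 (mod f(x))

First multiply in Q[x] without reducing: a · b = -2·x^4 - 10·x^3 - 9·x^2 + 7·x - 1. Now divide by f(x) = x^3 - 5, eliminating the leading term at each step:
  leading term -2·x^4: subtract (-2·x)·f(x) = -2·x^4 + 10·x, leaving -10·x^3 - 9·x^2 - 3·x - 1
  leading term -10·x^3: subtract (-10)·f(x) = 50 - 10·x^3, leaving -9·x^2 - 3·x - 51
The degree is now < 3, so this is the remainder. Hence a · b ≡ -9·x^2 - 3·x - 51 in Q[x]/(f).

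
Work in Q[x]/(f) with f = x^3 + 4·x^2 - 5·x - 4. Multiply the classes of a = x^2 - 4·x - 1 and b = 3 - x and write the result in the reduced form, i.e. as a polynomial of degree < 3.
a · b ≡ 11·x^2 - 16·x - 7 (mod f(x))

First multiply in Q[x] without reducing: a · b = -x^3 + 7·x^2 - 11·x - 3. Now divide by f(x) = x^3 + 4·x^2 - 5·x - 4, eliminating the leading term at each step:
  leading term -x^3: subtract (-1)·f(x) = -x^3 - 4·x^2 + 5·x + 4, leaving 11·x^2 - 16·x - 7
The degree is now < 3, so this is the remainder. Hence a · b ≡ 11·x^2 - 16·x - 7 in Q[x]/(f).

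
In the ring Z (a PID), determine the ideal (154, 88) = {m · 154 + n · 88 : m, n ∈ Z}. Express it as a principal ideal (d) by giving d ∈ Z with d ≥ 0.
In the PID Z, (a, b) is generated by gcd(a, b). Compute gcd(154, 88) with the extended Euclidean algorithm, tracking rows (r, s, t) with s·154 + t·88 = r:
  row A: (154, 1, 0)   [1·154 + 0·88 = 154]
  row B: (88, 0, 1)   [0·154 + 1·88 = 88]
  154 = 1·88 + 66   → row C = row A − 1·row B = (66, 1, −1)   [check: 1·154 − 1·88 = 66]
  88 = 1·66 + 22   → row D = row B − 1·row C = (22, −1, 2)   [check: −1·154 + 2·88 = 22]
  66 = 3·22 + 0   → remainder 0, stop. gcd = 22 (last nonzero row D).
So gcd(154, 88) = 22, with Bézout identity −1·154 + 2·88 = 22. Containment (⊇): the Bézout identity exhibits 22 as an element of (154, 88), giving (22) ⊆ (154, 88). Containment (⊆): since 22 | 154 and 22 | 88 (154 = 22·7, 88 = 22·4), every Z-linear combination of 154 and 88 is divisible by 22, so (154, 88) ⊆ (22). Therefore (154, 88) = (22), d = 22.

Final answer: (154, 88) = (22); d = 22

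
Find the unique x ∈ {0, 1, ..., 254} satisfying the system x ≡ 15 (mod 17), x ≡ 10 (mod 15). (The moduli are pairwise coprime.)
x ≡ 100 (mod 255); the representative in [0, 255) is 100

The moduli 17, 15 are pairwise coprime, so by the CRT there is a unique solution mod 17·15 = 255.
Solve by successive substitution. Start with x ≡ 15 (mod 17).
  Combine with x ≡ 10 (mod 15): write x = 15 + 17·t and require 15 + 17·t ≡ 10 (mod 15), i.e. 17·t ≡ 10 − 15 ≡ 10 (mod 15). Since 17^(−1) ≡ 8 (mod 15) (17 ≡ 2 (mod 15)), t ≡ 8·10 ≡ 5 (mod 15). So x ≡ 15 + 17·5 = 100 (mod 255).
Unique solution in [0, 255): x = 100.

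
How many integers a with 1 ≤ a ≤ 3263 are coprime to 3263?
3000

The number of a ∈ {1, ..., 3263} with gcd(a, 3263) = 1 is by definition Euler's totient φ(3263). φ is multiplicative, with φ(p^e) = p^e − p^(e−1). Factorise 3263 = 13 · 251. Then
  φ(3263) = (13 − 1) · (251 − 1) = 12 · 250 = 3000.
So there are 3000 such integers.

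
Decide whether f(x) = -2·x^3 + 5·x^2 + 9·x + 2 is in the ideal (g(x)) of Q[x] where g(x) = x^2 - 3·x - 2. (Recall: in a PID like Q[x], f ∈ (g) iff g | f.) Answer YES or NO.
In Q[x] the ideal (g) consists of all multiples of g, so f ∈ (g) iff g | f, i.e. iff the remainder of f on division by g is 0. Divide f by g (g is monic, so eliminate the leading term of the running remainder at each step):
  leading term -2·x^3: subtract (-2·x)·g(x) = -2·x^3 + 6·x^2 + 4·x, leaving -x^2 + 5·x + 2
  leading term -x^2: subtract (-1)·g(x) = -x^2 + 3·x + 2, leaving 2·x
The remainder r(x) = 2·x ≠ 0 (and deg r < deg g), so g ∤ f, i.e. f ∉ (g).

Final answer: NO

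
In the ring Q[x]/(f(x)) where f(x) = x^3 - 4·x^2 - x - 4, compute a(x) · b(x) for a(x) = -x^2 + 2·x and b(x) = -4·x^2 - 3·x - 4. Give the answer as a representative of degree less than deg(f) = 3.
First multiply in Q[x] without reducing: a · b = 4·x^4 - 5·x^3 - 2·x^2 - 8·x. Now divide by f(x) = x^3 - 4·x^2 - x - 4, eliminating the leading term at each step:
  leading term 4·x^4: subtract (4·x)·f(x) = 4·x^4 - 16·x^3 - 4·x^2 - 16·x, leaving 11·x^3 + 2·x^2 + 8·x
  leading term 11·x^3: subtract (11)·f(x) = 11·x^3 - 44·x^2 - 11·x - 44, leaving 46·x^2 + 19·x + 44
The degree is now < 3, so this is the remainder. Hence a · b ≡ 46·x^2 + 19·x + 44 in Q[x]/(f).

Final answer: a · b ≡ 46·x^2 + 19·x + 44 (mod f(x))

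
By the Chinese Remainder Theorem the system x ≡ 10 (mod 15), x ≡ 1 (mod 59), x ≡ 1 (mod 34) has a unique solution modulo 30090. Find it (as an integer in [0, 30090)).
x ≡ 18055 (mod 30090); the representative in [0, 30090) is 18055

The moduli 15, 59, 34 are pairwise coprime, so by the CRT there is a unique solution mod 15·59·34 = 30090.
Solve by successive substitution. Start with x ≡ 10 (mod 15).
  Combine with x ≡ 1 (mod 59): write x = 10 + 15·t and require 10 + 15·t ≡ 1 (mod 59), i.e. 15·t ≡ 1 − 10 ≡ 50 (mod 59). Since 15^(−1) ≡ 4 (mod 59), t ≡ 4·50 ≡ 23 (mod 59). So x ≡ 10 + 15·23 = 355 (mod 885).
  Combine with x ≡ 1 (mod 34): write x = 355 + 885·t and require 355 + 885·t ≡ 1 (mod 34), i.e. 885·t ≡ 1 − 355 ≡ 20 (mod 34). Since 885^(−1) ≡ 1 (mod 34) (885 ≡ 1 (mod 34)), t ≡ 1·20 ≡ 20 (mod 34). So x ≡ 355 + 885·20 = 18055 (mod 30090).
Unique solution in [0, 30090): x = 18055.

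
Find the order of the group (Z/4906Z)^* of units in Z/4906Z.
|(Z/4906Z)^*| = 2220

(Z/4906Z)^* consists of the classes a with gcd(a, 4906) = 1, so its order is φ(4906). φ is multiplicative, with φ(p^e) = p^e − p^(e−1). Factorise 4906 = 2 · 11 · 223. Then
  φ(4906) = (2 − 1) · (11 − 1) · (223 − 1) = 1 · 10 · 222 = 2220.
Thus |(Z/4906Z)^*| = 2220.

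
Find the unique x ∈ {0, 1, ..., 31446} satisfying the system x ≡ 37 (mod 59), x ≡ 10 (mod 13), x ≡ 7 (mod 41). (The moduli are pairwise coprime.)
x ≡ 15259 (mod 31447); the representative in [0, 31447) is 15259

The moduli 59, 13, 41 are pairwise coprime, so by the CRT there is a unique solution mod 59·13·41 = 31447.
Solve by successive substitution. Start with x ≡ 37 (mod 59).
  Combine with x ≡ 10 (mod 13): write x = 37 + 59·t and require 37 + 59·t ≡ 10 (mod 13), i.e. 59·t ≡ 10 − 37 ≡ 12 (mod 13). Since 59^(−1) ≡ 2 (mod 13) (59 ≡ 7 (mod 13)), t ≡ 2·12 ≡ 11 (mod 13). So x ≡ 37 + 59·11 = 686 (mod 767).
  Combine with x ≡ 7 (mod 41): write x = 686 + 767·t and require 686 + 767·t ≡ 7 (mod 41), i.e. 767·t ≡ 7 − 686 ≡ 18 (mod 41). Since 767^(−1) ≡ 17 (mod 41) (767 ≡ 29 (mod 41)), t ≡ 17·18 ≡ 19 (mod 41). So x ≡ 686 + 767·19 = 15259 (mod 31447).
Unique solution in [0, 31447): x = 15259.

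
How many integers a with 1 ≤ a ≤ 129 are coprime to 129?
The number of a ∈ {1, ..., 129} with gcd(a, 129) = 1 is by definition Euler's totient φ(129). φ is multiplicative, with φ(p^e) = p^e − p^(e−1). Factorise 129 = 3 · 43. Then
  φ(129) = (3 − 1) · (43 − 1) = 2 · 42 = 84.
So there are 84 such integers.

Final answer: 84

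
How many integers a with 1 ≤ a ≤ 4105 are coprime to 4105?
3280

The number of a ∈ {1, ..., 4105} with gcd(a, 4105) = 1 is by definition Euler's totient φ(4105). φ is multiplicative, with φ(p^e) = p^e − p^(e−1). Factorise 4105 = 5 · 821. Then
  φ(4105) = (5 − 1) · (821 − 1) = 4 · 820 = 3280.
So there are 3280 such integers.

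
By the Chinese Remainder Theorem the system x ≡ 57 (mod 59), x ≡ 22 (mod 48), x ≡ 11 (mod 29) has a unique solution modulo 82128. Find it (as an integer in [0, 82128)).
x ≡ 12742 (mod 82128); the representative in [0, 82128) is 12742

The moduli 59, 48, 29 are pairwise coprime, so by the CRT there is a unique solution mod 59·48·29 = 82128.
Solve by successive substitution. Start with x ≡ 57 (mod 59).
  Combine with x ≡ 22 (mod 48): write x = 57 + 59·t and require 57 + 59·t ≡ 22 (mod 48), i.e. 59·t ≡ 22 − 57 ≡ 13 (mod 48). Since 59^(−1) ≡ 35 (mod 48) (59 ≡ 11 (mod 48)), t ≡ 35·13 ≡ 23 (mod 48). So x ≡ 57 + 59·23 = 1414 (mod 2832).
  Combine with x ≡ 11 (mod 29): write x = 1414 + 2832·t and require 1414 + 2832·t ≡ 11 (mod 29), i.e. 2832·t ≡ 11 − 1414 ≡ 18 (mod 29). Since 2832^(−1) ≡ 26 (mod 29) (2832 ≡ 19 (mod 29)), t ≡ 26·18 ≡ 4 (mod 29). So x ≡ 1414 + 2832·4 = 12742 (mod 82128).
Unique solution in [0, 82128): x = 12742.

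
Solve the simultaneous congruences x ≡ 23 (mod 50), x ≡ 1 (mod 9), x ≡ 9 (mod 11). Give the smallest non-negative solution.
The moduli 50, 9, 11 are pairwise coprime, so by the CRT there is a unique solution mod 50·9·11 = 4950.
Solve by successive substitution. Start with x ≡ 23 (mod 50).
  Combine with x ≡ 1 (mod 9): write x = 23 + 50·t and require 23 + 50·t ≡ 1 (mod 9), i.e. 50·t ≡ 1 − 23 ≡ 5 (mod 9). Since 50^(−1) ≡ 2 (mod 9) (50 ≡ 5 (mod 9)), t ≡ 2·5 ≡ 1 (mod 9). So x ≡ 23 + 50·1 = 73 (mod 450).
  Combine with x ≡ 9 (mod 11): write x = 73 + 450·t and require 73 + 450·t ≡ 9 (mod 11), i.e. 450·t ≡ 9 − 73 ≡ 2 (mod 11). Since 450^(−1) ≡ 10 (mod 11) (450 ≡ 10 (mod 11)), t ≡ 10·2 ≡ 9 (mod 11). So x ≡ 73 + 450·9 = 4123 (mod 4950).
Unique solution in [0, 4950): x = 4123.

Final answer: x ≡ 4123 (mod 4950); the representative in [0, 4950) is 4123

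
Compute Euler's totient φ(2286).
φ is multiplicative, with φ(p^e) = p^e − p^(e−1). Factorise 2286 = 2 · 3^2 · 127. Then
  φ(2286) = (2 − 1) · (3^2 − 3^1) · (127 − 1) = 1 · 6 · 126 = 756.

Final answer: φ(2286) = 756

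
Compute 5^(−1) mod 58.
5^(−1) ≡ 35 (mod 58)

Apply the extended Euclidean algorithm to (58, 5), tracking rows (r, s, t) with s·58 + t·5 = r. Each division r_prev = q·r_cur + r_new produces the new row as (previous row) − q·(current row):
  row A: (58, 1, 0)   [1·58 + 0·5 = 58]
  row B: (5, 0, 1)   [0·58 + 1·5 = 5]
  58 = 11·5 + 3   → row C = row A − 11·row B = (3, 1, −11)   [check: 1·58 − 11·5 = 3]
  5 = 1·3 + 2   → row D = row B − 1·row C = (2, −1, 12)   [check: −1·58 + 12·5 = 2]
  3 = 1·2 + 1   → row E = row C − 1·row D = (1, 2, −23)   [check: 2·58 − 23·5 = 1]
  2 = 2·1 + 0   → remainder 0, stop. gcd = 1 (last nonzero row E).
The gcd is 1, so 5 is invertible mod 58. The last nonzero row gives 2·58 − 23·5 = 1, so t = −23. So 5^(−1) ≡ −23 ≡ 35 (mod 58). Verify: 5 · 35 = 175 ≡ 1 (mod 58). ✓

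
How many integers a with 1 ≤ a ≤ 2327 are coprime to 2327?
2136

The number of a ∈ {1, ..., 2327} with gcd(a, 2327) = 1 is by definition Euler's totient φ(2327). φ is multiplicative, with φ(p^e) = p^e − p^(e−1). Factorise 2327 = 13 · 179. Then
  φ(2327) = (13 − 1) · (179 − 1) = 12 · 178 = 2136.
So there are 2136 such integers.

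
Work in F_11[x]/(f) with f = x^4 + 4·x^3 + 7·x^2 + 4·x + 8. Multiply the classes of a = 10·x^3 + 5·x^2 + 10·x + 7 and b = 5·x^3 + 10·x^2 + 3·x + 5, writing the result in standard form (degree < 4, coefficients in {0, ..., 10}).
Multiply as integer polynomials: a · b = 50·x^6 + 125·x^5 + 130·x^4 + 200·x^3 + 125·x^2 + 71·x + 35. Reducing coefficients mod 11: a · b ≡ 6·x^6 + 4·x^5 + 9·x^4 + 2·x^3 + 4·x^2 + 5·x + 2. Now divide by f(x) = x^4 + 4·x^3 + 7·x^2 + 4·x + 8 in F_11[x], eliminating the leading term at each step:
  leading term 6·x^6: subtract (6·x^2)·f(x) = 6·x^6 + 2·x^5 + 9·x^4 + 2·x^3 + 4·x^2, leaving 2·x^5 + 5·x + 2 (coefficients mod 11)
  leading term 2·x^5: subtract (2·x)·f(x) = 2·x^5 + 8·x^4 + 3·x^3 + 8·x^2 + 5·x, leaving 3·x^4 + 8·x^3 + 3·x^2 + 2 (coefficients mod 11)
  leading term 3·x^4: subtract (3)·f(x) = 3·x^4 + x^3 + 10·x^2 + x + 2, leaving 7·x^3 + 4·x^2 + 10·x (coefficients mod 11)
The degree is now < 4, so this is the remainder. Hence a · b ≡ 7·x^3 + 4·x^2 + 10·x in F_11[x]/(f).

Final answer: a · b ≡ 7·x^3 + 4·x^2 + 10·x (mod f(x))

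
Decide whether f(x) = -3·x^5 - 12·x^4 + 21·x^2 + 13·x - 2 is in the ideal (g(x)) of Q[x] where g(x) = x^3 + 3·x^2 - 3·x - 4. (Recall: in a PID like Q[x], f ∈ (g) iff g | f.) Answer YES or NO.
In Q[x] the ideal (g) consists of all multiples of g, so f ∈ (g) iff g | f, i.e. iff the remainder of f on division by g is 0. Divide f by g (g is monic, so eliminate the leading term of the running remainder at each step):
  leading term -3·x^5: subtract (-3·x^2)·g(x) = -3·x^5 - 9·x^4 + 9·x^3 + 12·x^2, leaving -3·x^4 - 9·x^3 + 9·x^2 + 13·x - 2
  leading term -3·x^4: subtract (-3·x)·g(x) = -3·x^4 - 9·x^3 + 9·x^2 + 12·x, leaving x - 2
The remainder r(x) = x - 2 ≠ 0 (and deg r < deg g), so g ∤ f, i.e. f ∉ (g).

Final answer: NO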